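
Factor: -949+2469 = 2^4 * 5^1 * 19^1 = 1520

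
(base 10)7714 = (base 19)1270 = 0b1111000100010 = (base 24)d9a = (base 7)31330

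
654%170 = 144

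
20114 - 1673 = 18441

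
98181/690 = 32727/230 ≈ 142.29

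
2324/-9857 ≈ -0.236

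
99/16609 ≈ 0.00596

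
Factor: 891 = 3^4 * 11^1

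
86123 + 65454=151577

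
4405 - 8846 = -4441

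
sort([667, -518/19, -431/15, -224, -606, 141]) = [-606, -224, -431/15, -518/19, 141, 667]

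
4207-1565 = 2642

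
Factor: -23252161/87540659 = -1*67^(-1)*97^1*107^(-1)*12211^(-1)*239713^1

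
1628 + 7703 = 9331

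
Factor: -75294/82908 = -1*2^(-1)*7^(-2)*89^1 = -89/98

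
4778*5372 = 25667416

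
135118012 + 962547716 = 1097665728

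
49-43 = 6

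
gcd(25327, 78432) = 817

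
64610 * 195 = 12598950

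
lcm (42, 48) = 336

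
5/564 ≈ 0.00887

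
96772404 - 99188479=-2416075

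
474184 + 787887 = 1262071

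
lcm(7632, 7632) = 7632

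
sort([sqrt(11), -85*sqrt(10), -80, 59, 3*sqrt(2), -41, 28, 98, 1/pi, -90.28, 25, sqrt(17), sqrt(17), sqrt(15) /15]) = [-85*sqrt(10), -90.28, -80, -41, sqrt(15) /15, 1/pi, sqrt(11), sqrt(17), sqrt(17), 3*sqrt(2), 25, 28, 59, 98]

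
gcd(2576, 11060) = 28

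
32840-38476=-5636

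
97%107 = 97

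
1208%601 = 6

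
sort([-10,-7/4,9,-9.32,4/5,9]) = [-10,-9.32,-7/4,4/5,9,9]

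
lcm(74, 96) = 3552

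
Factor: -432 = -1 * 2^4 * 3^3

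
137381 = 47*2923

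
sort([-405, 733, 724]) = [-405, 724, 733]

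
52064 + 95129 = 147193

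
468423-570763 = -102340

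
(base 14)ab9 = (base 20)563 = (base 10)2123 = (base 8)4113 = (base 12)128b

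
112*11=1232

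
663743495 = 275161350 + 388582145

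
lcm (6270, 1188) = 112860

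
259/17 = 15 + 4/17≈15.24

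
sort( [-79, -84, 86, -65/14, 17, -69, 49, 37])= [-84, -79, -69, -65/14, 17, 37, 49, 86]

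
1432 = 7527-6095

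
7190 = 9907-2717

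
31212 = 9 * 3468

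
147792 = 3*49264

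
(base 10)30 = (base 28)12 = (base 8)36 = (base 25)15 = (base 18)1c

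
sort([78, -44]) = [-44, 78]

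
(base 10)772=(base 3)1001121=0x304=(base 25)15m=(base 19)22c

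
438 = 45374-44936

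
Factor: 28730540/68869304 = 2^(-1)*5^1*7^(-2)*175687^(-1)*1436527^1 = 7182635/17217326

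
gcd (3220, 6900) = 460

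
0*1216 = 0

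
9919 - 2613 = 7306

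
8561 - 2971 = 5590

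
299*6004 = 1795196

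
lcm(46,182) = 4186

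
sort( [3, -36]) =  [-36, 3]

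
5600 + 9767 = 15367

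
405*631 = 255555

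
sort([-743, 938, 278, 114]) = [-743, 114, 278, 938]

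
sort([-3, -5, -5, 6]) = [-5, -5, -3, 6]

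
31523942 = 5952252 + 25571690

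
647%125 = 22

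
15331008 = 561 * 27328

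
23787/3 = 7929 = 7929.00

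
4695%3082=1613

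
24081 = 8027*3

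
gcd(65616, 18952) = 8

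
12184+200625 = 212809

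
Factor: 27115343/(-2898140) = -1 * 2^(-2) * 5^(-1) * 7^(-1) * 127^(-1) * 163^(-1) * 5119^1 * 5297^1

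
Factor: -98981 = -1*98981^1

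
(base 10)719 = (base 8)1317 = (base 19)1ig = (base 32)mf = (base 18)23h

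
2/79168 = 1/39584≈0.0000253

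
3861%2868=993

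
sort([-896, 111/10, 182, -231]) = [-896, -231, 111/10, 182]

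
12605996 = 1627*7748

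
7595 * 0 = 0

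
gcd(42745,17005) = 5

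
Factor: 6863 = 6863^1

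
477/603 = 53/67 ≈ 0.791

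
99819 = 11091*9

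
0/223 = 0 = 0.00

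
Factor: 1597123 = 11^1*145193^1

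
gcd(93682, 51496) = 2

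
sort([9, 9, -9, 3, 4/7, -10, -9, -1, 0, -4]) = [-10, -9, -9, -4, -1, 0, 4/7, 3, 9, 9]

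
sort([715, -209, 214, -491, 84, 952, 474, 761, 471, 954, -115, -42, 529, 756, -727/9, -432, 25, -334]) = [-491, -432, -334, -209, -115, -727/9, -42, 25, 84, 214, 471, 474, 529, 715, 756, 761, 952, 954]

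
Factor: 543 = 3^1*181^1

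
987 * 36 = 35532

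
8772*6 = 52632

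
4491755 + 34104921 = 38596676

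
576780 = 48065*12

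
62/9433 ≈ 0.00657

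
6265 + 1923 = 8188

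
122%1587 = 122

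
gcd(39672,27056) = 152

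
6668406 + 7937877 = 14606283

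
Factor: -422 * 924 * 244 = -1 * 2^5 * 3^1 * 7^1 * 11^1 * 61^1 * 211^1 = -95142432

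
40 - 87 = -47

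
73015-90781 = -17766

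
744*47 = 34968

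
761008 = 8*95126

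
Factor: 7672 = 2^3*7^1*137^1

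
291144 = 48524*6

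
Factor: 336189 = 3^1 * 7^2 * 2287^1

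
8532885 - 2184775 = 6348110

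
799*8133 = 6498267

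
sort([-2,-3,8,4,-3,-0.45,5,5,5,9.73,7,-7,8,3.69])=[-7,-3,-3,-2,-0.45,3.69,4,5,5,5,7,8,8,9.73]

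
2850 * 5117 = 14583450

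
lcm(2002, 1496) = 136136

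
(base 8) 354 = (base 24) 9k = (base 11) 1a5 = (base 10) 236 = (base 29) 84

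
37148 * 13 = 482924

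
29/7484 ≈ 0.00387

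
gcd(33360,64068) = 12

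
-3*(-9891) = 29673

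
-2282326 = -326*7001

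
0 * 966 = 0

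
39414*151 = 5951514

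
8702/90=4351/45 ≈ 96.69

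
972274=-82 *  (-11857)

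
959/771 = 1+188/771 ≈ 1.24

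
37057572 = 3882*9546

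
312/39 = 8 = 8.00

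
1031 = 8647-7616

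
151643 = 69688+81955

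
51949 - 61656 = -9707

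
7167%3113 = 941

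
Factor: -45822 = -1 * 2^1 * 3^1 * 7^1 * 1091^1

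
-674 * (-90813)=61207962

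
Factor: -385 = -1 * 5^1 * 7^1 * 11^1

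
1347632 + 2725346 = 4072978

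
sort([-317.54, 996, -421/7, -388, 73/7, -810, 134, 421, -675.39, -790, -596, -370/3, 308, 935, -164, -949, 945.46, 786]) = [-949, -810, -790, -675.39, -596, -388, -317.54, -164, -370/3, -421/7, 73/7, 134, 308, 421, 786, 935, 945.46, 996]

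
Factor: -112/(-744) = 2^1*3^(-1)*7^1*31^(-1) = 14/93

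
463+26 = 489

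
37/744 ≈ 0.0497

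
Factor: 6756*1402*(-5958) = -1*2^4*3^3*331^1*563^1*701^1 = -56433651696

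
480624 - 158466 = 322158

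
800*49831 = 39864800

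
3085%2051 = 1034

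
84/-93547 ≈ -0.000898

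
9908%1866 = 578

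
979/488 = 2 + 3/488 ≈ 2.01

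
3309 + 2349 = 5658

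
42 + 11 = 53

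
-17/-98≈0.173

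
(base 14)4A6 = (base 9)1243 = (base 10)930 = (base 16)3A2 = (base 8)1642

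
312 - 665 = -353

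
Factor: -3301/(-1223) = 1223^(-1)*3301^1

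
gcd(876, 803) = 73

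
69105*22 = 1520310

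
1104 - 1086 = 18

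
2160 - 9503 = -7343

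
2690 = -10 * (-269)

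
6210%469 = 113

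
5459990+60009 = 5519999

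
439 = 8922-8483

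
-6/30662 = -3/15331 ≈ -0.000196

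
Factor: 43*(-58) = -1*2^1*29^1*43^1 = -2494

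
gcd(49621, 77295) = 1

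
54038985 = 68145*793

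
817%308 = 201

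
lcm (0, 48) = 0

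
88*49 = 4312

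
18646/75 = 248 + 46/75≈248.61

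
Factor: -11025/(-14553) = 3^(-1) * 5^2 * 11^(-1) = 25/33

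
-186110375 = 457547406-643657781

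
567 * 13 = 7371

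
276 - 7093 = -6817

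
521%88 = 81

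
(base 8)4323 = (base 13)104a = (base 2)100011010011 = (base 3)10002200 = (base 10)2259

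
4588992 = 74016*62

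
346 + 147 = 493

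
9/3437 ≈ 0.00262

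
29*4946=143434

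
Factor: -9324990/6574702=-1*3^3*5^1*61^ (-1)*34537^1*53891^ (-1)=-4662495/3287351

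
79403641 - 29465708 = 49937933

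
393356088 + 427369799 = 820725887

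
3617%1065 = 422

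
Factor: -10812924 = -1 * 2^2 * 3^2 * 31^1 * 9689^1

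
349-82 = 267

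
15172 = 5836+9336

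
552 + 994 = 1546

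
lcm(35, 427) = 2135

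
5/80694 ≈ 0.0000620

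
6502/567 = 11+265/567 ≈ 11.47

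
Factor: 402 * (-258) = -1 * 2^2 * 3^2 * 43^1 * 67^1 = -103716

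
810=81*10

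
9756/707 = 13+565/707 ≈ 13.80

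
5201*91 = 473291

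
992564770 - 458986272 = 533578498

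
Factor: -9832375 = -1 * 5^3 * 7^1 * 17^1 * 661^1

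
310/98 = 155/49 ≈ 3.16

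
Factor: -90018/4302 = -1*3^1*239^(-1)*1667^1 = -5001/239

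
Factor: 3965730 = 2^1 * 3^1 * 5^1 * 67^1 * 1973^1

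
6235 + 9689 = 15924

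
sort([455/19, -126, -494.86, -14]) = [-494.86, -126, -14, 455/19]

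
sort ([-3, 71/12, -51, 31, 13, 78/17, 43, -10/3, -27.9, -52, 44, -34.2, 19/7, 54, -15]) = [-52, -51, -34.2, -27.9, -15, -10/3, -3, 19/7, 78/17, 71/12, 13, 31, 43, 44, 54]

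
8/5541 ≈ 0.00144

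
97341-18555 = 78786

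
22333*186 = 4153938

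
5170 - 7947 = -2777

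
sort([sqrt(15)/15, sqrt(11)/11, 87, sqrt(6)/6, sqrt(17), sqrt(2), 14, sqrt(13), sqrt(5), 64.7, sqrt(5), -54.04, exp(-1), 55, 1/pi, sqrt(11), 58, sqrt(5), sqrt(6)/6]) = [-54.04, sqrt(15)/15, sqrt(11)/11, 1/pi, exp(-1), sqrt(6)/6, sqrt(6)/6, sqrt(2), sqrt(5), sqrt(5), sqrt(5), sqrt(11), sqrt(13), sqrt(17), 14, 55, 58, 64.7, 87]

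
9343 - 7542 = 1801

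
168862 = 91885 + 76977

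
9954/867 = 11 + 139/289≈11.48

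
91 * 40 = 3640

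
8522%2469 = 1115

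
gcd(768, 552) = 24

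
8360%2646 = 422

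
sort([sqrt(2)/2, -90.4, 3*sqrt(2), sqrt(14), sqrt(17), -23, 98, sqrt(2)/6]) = [-90.4, -23, sqrt(2)/6, sqrt(2)/2, sqrt(14), sqrt(17), 3*sqrt(2), 98]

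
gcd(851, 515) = 1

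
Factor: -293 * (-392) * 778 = 2^4 * 7^2 * 293^1 * 389^1 = 89357968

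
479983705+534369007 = 1014352712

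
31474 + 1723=33197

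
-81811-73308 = -155119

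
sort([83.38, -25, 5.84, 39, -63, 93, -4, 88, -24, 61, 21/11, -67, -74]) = [-74, -67, -63, -25, -24, -4, 21/11, 5.84, 39, 61, 83.38, 88, 93]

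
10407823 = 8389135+2018688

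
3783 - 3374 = 409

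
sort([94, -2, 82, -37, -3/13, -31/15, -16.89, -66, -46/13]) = [-66, -37, -16.89, -46/13, -31/15, -2, -3/13, 82, 94]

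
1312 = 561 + 751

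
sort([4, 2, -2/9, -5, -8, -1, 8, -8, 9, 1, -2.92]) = [-8, -8, -5, -2.92, -1, -2/9, 1, 2, 4, 8, 9]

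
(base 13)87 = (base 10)111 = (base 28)3r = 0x6f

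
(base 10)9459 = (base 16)24f3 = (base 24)ga3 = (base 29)b75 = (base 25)f39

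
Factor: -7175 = -1*5^2*7^1*41^1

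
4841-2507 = 2334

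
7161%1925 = 1386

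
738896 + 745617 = 1484513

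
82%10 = 2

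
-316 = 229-545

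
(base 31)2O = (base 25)3B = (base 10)86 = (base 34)2I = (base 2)1010110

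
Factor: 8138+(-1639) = 67^1*97^1 = 6499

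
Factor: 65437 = 65437^1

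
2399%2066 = 333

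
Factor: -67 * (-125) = 5^3 * 67^1 = 8375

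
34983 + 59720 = 94703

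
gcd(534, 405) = 3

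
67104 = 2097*32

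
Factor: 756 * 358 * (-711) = -1 * 2^3 * 3^5 * 7^1 * 79^1 * 179^1 = -192430728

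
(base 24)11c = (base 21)183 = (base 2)1001100100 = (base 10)612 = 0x264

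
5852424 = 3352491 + 2499933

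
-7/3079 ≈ -0.00227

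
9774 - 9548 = 226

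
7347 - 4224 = 3123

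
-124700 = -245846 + 121146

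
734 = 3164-2430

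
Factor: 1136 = 2^4 * 71^1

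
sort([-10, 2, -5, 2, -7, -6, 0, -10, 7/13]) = [-10, -10, -7, -6, -5, 0, 7/13, 2, 2]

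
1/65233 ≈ 0.0000153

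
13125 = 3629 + 9496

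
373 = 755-382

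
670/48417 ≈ 0.0138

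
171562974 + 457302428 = 628865402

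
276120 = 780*354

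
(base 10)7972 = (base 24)dk4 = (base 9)11837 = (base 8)17444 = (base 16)1f24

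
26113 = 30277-4164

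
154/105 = 1 + 7/15 ≈ 1.47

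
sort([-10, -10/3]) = [-10, -10/3]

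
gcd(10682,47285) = 49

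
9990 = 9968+22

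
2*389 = 778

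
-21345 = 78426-99771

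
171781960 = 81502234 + 90279726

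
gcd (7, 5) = 1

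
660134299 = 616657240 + 43477059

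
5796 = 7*828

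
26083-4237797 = -4211714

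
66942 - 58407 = 8535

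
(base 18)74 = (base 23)5f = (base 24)5a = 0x82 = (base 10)130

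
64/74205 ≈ 0.000862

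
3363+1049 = 4412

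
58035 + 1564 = 59599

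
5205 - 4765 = 440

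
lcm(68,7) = 476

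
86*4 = 344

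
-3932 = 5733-9665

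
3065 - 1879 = 1186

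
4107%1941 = 225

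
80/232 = 10/29 ≈ 0.345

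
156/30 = 26/5 = 5.20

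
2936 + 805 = 3741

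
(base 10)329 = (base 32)a9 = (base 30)at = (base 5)2304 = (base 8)511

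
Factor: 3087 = 3^2 * 7^3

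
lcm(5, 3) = 15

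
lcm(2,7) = 14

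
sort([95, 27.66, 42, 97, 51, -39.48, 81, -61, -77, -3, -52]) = [-77, -61, -52, -39.48, -3, 27.66, 42, 51, 81, 95, 97]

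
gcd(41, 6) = 1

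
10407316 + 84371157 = 94778473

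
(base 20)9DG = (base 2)111100100100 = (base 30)496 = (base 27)58F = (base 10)3876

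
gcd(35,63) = 7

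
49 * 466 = 22834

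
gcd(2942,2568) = 2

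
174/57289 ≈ 0.00304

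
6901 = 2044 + 4857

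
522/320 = 1+101/160 ≈ 1.63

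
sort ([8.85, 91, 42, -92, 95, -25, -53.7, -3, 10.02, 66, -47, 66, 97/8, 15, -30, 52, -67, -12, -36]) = [-92, -67, -53.7, -47, -36, -30, -25, -12, -3, 8.85, 10.02, 97/8, 15, 42, 52, 66, 66, 91, 95]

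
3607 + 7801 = 11408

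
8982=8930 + 52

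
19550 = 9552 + 9998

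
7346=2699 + 4647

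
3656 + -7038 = -3382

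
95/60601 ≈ 0.00157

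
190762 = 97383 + 93379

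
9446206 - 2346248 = 7099958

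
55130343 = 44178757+10951586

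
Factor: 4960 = 2^5*5^1*31^1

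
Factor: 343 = 7^3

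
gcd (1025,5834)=1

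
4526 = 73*62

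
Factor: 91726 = 2^1 * 45863^1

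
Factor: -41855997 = -1*3^1*13951999^1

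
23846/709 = 33 + 449/709 ≈ 33.63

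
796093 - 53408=742685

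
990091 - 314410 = 675681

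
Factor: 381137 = 37^1*10301^1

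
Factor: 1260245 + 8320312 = 3^1*7^1*101^1*4517^1 = 9580557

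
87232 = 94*928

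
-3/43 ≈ -0.0698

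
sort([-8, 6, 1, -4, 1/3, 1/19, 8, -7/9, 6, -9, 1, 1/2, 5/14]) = [-9, -8, -4, -7/9, 1/19, 1/3, 5/14, 1/2, 1, 1, 6, 6, 8]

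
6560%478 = 346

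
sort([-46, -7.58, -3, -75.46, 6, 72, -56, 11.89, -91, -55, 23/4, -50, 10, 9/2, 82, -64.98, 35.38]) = [-91, -75.46, -64.98, -56, -55, -50, -46, -7.58, -3, 9/2, 23/4, 6, 10, 11.89, 35.38, 72, 82]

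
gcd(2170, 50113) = 7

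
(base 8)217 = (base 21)6h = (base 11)120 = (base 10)143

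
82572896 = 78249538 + 4323358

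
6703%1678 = 1669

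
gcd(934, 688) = 2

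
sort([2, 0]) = [0, 2]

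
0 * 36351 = 0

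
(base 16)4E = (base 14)58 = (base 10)78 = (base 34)2A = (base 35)28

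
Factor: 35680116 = 2^2*3^1*2973343^1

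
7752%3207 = 1338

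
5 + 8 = 13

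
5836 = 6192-356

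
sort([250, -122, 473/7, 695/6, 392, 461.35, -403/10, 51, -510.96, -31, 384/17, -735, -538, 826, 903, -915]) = [-915, -735, -538, -510.96, -122, -403/10, -31, 384/17, 51, 473/7, 695/6, 250, 392, 461.35, 826, 903]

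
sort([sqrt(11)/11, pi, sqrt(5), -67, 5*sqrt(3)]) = [-67, sqrt(11)/11, sqrt(5), pi, 5*sqrt(3)]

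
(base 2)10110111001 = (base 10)1465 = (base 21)36g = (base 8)2671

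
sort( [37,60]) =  [37,60]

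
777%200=177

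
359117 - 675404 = -316287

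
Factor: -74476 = -1 * 2^2 * 43^1 * 433^1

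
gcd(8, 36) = 4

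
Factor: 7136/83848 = 2^2*47^(-1) = 4/47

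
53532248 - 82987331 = -29455083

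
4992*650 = 3244800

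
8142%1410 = 1092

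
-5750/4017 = -1 - 1733/4017≈-1.43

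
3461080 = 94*36820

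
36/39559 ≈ 0.000910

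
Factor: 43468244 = 2^2*331^1*32831^1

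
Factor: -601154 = -1 * 2^1 * 17^1 * 17681^1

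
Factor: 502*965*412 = 2^3*5^1*103^1*193^1*251^1 = 199585160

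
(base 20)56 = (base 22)4i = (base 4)1222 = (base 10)106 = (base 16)6a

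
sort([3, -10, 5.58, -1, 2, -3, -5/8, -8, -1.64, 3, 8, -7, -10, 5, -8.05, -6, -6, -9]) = [-10, -10, -9, -8.05, -8, -7, -6, -6, -3, -1.64, -1, -5/8, 2, 3, 3, 5, 5.58, 8]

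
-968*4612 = -4464416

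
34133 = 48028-13895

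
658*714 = 469812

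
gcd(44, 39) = 1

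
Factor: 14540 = 2^2 * 5^1 * 727^1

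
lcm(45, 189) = 945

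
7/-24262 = -1/3466 ≈ -0.000289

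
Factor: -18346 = -1*2^1*9173^1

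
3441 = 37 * 93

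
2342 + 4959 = 7301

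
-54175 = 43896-98071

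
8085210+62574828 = 70660038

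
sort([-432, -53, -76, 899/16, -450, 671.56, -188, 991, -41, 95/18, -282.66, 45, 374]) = [-450, -432, -282.66, -188, -76, -53, -41, 95/18, 45, 899/16, 374, 671.56, 991]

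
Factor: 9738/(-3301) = -1*2^1*3^2*541^1*3301^(-1)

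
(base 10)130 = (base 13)a0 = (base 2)10000010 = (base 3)11211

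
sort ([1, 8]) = [1, 8]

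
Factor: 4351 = 19^1*229^1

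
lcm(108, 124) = 3348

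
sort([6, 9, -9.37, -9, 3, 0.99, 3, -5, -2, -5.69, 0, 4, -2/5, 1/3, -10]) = [-10, -9.37, -9, -5.69, -5, -2, -2/5, 0, 1/3, 0.99, 3, 3, 4, 6, 9]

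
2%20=2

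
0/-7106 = 0 = 0.00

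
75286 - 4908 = 70378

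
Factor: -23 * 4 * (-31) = 2^2 * 23^1 * 31^1 = 2852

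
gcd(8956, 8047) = 1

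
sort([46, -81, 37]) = [-81, 37, 46]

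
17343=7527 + 9816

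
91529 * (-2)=-183058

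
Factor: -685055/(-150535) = 11^(-1)*17^(-1)*23^1*37^1 = 851/187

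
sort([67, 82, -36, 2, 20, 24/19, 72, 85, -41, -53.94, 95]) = [-53.94, -41, -36, 24/19, 2, 20, 67, 72, 82, 85, 95]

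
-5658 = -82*69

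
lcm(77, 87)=6699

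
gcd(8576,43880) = 8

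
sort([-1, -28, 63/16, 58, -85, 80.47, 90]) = [-85, -28, -1, 63/16, 58, 80.47, 90]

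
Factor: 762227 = 762227^1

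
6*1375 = 8250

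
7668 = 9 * 852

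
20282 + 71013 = 91295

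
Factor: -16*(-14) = 2^5*7^1 = 224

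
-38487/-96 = 400 + 29/32 ≈ 400.91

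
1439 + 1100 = 2539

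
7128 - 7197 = -69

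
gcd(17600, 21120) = 3520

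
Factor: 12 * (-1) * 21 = -1 * 2^2 * 3^2 * 7^1 = -252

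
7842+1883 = 9725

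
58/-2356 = -29/1178 ≈ -0.0246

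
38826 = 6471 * 6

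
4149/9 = 461 = 461.00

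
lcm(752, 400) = 18800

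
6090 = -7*(-870)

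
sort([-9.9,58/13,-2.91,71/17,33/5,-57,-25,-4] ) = [-57,-25,-9.9,-4,-2.91,71/17,58/13,33/5] 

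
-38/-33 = 1+5/33 ≈ 1.15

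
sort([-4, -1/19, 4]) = [-4, -1/19, 4]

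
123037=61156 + 61881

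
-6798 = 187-6985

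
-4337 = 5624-9961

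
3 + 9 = 12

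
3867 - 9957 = -6090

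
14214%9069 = 5145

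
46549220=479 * 97180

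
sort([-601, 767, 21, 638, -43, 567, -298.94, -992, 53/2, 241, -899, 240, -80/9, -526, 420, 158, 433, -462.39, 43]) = [-992, -899, -601, -526, -462.39, -298.94, -43, -80/9, 21, 53/2, 43, 158, 240, 241, 420, 433, 567, 638, 767]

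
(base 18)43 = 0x4b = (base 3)2210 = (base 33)29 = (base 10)75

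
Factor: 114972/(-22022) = -1*2^1*3^1*7^(-1)*11^(-1)*67^1 = -402/77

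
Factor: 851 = 23^1 * 37^1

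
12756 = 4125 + 8631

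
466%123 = 97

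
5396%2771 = 2625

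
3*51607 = 154821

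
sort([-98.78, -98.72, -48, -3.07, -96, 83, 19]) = [-98.78, -98.72, -96, -48, -3.07, 19, 83]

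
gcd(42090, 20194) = 46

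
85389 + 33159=118548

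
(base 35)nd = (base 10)818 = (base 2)1100110010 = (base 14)426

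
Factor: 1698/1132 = 2^(-1) * 3^1 = 3/2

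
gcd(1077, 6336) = 3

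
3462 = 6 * 577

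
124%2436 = 124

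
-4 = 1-5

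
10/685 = 2/137 ≈ 0.0146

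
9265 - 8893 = 372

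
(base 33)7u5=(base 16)21aa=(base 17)1cdg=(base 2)10000110101010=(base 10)8618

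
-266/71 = -3 - 53/71 ≈ -3.75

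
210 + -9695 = -9485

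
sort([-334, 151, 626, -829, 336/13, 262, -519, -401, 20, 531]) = [-829, -519, -401, -334, 20, 336/13, 151, 262, 531, 626]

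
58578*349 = 20443722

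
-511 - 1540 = -2051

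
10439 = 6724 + 3715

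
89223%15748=10483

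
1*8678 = 8678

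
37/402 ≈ 0.0920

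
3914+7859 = 11773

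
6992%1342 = 282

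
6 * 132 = 792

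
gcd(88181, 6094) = 1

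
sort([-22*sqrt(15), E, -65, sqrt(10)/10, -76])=[-22*sqrt(15), -76, -65, sqrt(10)/10, E]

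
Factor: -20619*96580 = -1*2^2*3^2*5^1*11^1*29^1*79^1*439^1 = -1991383020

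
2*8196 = 16392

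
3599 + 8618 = 12217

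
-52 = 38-90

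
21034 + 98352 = 119386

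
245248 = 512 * 479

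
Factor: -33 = -1 * 3^1 * 11^1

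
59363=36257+23106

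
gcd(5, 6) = 1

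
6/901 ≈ 0.00666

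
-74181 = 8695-82876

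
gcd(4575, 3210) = 15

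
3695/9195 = 739/1839 ≈ 0.402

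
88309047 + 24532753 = 112841800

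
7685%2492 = 209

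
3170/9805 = 634/1961 ≈ 0.323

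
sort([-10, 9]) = [-10, 9]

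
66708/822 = 11118/137 ≈ 81.15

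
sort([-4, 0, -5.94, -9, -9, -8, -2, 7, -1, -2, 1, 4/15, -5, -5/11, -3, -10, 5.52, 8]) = [-10, -9, -9, -8, -5.94, -5, -4, -3, -2, -2, -1, -5/11, 0, 4/15, 1, 5.52, 7, 8]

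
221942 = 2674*83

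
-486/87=-5 - 17/29 ≈ -5.59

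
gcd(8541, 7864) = 1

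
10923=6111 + 4812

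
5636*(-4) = -22544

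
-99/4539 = -33/1513 ≈ -0.0218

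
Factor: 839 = 839^1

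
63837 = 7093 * 9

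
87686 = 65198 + 22488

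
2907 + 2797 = 5704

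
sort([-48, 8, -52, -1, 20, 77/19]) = [-52, -48, -1, 77/19, 8, 20]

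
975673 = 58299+917374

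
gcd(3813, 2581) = 1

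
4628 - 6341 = -1713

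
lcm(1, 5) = 5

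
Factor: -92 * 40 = -1 * 2^5 * 5^1 * 23^1 = -3680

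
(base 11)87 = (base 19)50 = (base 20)4f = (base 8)137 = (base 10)95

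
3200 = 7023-3823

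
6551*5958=39030858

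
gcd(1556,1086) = 2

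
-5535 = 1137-6672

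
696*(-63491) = -44189736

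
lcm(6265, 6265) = 6265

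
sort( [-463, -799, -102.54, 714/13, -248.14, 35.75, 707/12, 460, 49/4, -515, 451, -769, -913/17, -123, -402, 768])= [-799, -769, -515, -463, -402, -248.14, -123, -102.54, -913/17, 49/4, 35.75, 714/13, 707/12, 451, 460, 768]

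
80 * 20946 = 1675680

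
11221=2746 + 8475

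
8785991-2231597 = 6554394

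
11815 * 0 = 0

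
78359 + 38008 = 116367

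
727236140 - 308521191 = 418714949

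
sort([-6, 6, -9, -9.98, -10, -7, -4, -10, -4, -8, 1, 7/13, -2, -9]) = [-10, -10, -9.98, -9, -9, -8, -7, -6, -4, -4, -2, 7/13, 1, 6]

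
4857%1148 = 265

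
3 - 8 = -5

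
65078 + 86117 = 151195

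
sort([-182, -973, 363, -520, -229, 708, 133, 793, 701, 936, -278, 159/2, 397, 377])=[-973, -520, -278, -229, -182, 159/2, 133, 363, 377, 397, 701, 708, 793, 936]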